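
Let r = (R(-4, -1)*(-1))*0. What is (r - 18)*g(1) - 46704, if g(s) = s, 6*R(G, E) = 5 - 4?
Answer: -46722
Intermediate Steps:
R(G, E) = ⅙ (R(G, E) = (5 - 4)/6 = (⅙)*1 = ⅙)
r = 0 (r = ((⅙)*(-1))*0 = -⅙*0 = 0)
(r - 18)*g(1) - 46704 = (0 - 18)*1 - 46704 = -18*1 - 46704 = -18 - 46704 = -46722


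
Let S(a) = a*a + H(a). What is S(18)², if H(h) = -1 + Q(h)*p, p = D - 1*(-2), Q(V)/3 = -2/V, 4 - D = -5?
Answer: 917764/9 ≈ 1.0197e+5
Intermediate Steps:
D = 9 (D = 4 - 1*(-5) = 4 + 5 = 9)
Q(V) = -6/V (Q(V) = 3*(-2/V) = -6/V)
p = 11 (p = 9 - 1*(-2) = 9 + 2 = 11)
H(h) = -1 - 66/h (H(h) = -1 - 6/h*11 = -1 - 66/h)
S(a) = a² + (-66 - a)/a (S(a) = a*a + (-66 - a)/a = a² + (-66 - a)/a)
S(18)² = ((-66 + 18³ - 1*18)/18)² = ((-66 + 5832 - 18)/18)² = ((1/18)*5748)² = (958/3)² = 917764/9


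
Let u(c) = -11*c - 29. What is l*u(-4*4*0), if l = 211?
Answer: -6119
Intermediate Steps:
u(c) = -29 - 11*c
l*u(-4*4*0) = 211*(-29 - 11*(-4*4)*0) = 211*(-29 - (-176)*0) = 211*(-29 - 11*0) = 211*(-29 + 0) = 211*(-29) = -6119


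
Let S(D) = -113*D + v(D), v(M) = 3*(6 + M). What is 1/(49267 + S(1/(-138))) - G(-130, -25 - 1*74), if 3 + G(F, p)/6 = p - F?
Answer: -571320891/3400720 ≈ -168.00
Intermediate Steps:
G(F, p) = -18 - 6*F + 6*p (G(F, p) = -18 + 6*(p - F) = -18 + (-6*F + 6*p) = -18 - 6*F + 6*p)
v(M) = 18 + 3*M
S(D) = 18 - 110*D (S(D) = -113*D + (18 + 3*D) = 18 - 110*D)
1/(49267 + S(1/(-138))) - G(-130, -25 - 1*74) = 1/(49267 + (18 - 110/(-138))) - (-18 - 6*(-130) + 6*(-25 - 1*74)) = 1/(49267 + (18 - 110*(-1/138))) - (-18 + 780 + 6*(-25 - 74)) = 1/(49267 + (18 + 55/69)) - (-18 + 780 + 6*(-99)) = 1/(49267 + 1297/69) - (-18 + 780 - 594) = 1/(3400720/69) - 1*168 = 69/3400720 - 168 = -571320891/3400720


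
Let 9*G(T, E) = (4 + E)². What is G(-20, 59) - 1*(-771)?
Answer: 1212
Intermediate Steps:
G(T, E) = (4 + E)²/9
G(-20, 59) - 1*(-771) = (4 + 59)²/9 - 1*(-771) = (⅑)*63² + 771 = (⅑)*3969 + 771 = 441 + 771 = 1212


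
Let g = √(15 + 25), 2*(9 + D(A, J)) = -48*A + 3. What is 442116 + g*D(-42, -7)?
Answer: 442116 + 2001*√10 ≈ 4.4844e+5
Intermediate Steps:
D(A, J) = -15/2 - 24*A (D(A, J) = -9 + (-48*A + 3)/2 = -9 + (3 - 48*A)/2 = -9 + (3/2 - 24*A) = -15/2 - 24*A)
g = 2*√10 (g = √40 = 2*√10 ≈ 6.3246)
442116 + g*D(-42, -7) = 442116 + (2*√10)*(-15/2 - 24*(-42)) = 442116 + (2*√10)*(-15/2 + 1008) = 442116 + (2*√10)*(2001/2) = 442116 + 2001*√10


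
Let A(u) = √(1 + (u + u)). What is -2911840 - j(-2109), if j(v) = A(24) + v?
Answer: -2909738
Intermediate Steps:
A(u) = √(1 + 2*u)
j(v) = 7 + v (j(v) = √(1 + 2*24) + v = √(1 + 48) + v = √49 + v = 7 + v)
-2911840 - j(-2109) = -2911840 - (7 - 2109) = -2911840 - 1*(-2102) = -2911840 + 2102 = -2909738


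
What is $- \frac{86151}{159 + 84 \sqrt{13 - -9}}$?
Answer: $\frac{1522001}{14439} - \frac{804076 \sqrt{22}}{14439} \approx -155.79$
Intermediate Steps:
$- \frac{86151}{159 + 84 \sqrt{13 - -9}} = - \frac{86151}{159 + 84 \sqrt{13 + 9}} = - \frac{86151}{159 + 84 \sqrt{22}}$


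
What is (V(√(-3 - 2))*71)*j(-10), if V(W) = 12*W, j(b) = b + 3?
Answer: -5964*I*√5 ≈ -13336.0*I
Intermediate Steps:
j(b) = 3 + b
(V(√(-3 - 2))*71)*j(-10) = ((12*√(-3 - 2))*71)*(3 - 10) = ((12*√(-5))*71)*(-7) = ((12*(I*√5))*71)*(-7) = ((12*I*√5)*71)*(-7) = (852*I*√5)*(-7) = -5964*I*√5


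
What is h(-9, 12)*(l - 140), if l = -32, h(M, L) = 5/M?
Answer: 860/9 ≈ 95.556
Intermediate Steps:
h(-9, 12)*(l - 140) = (5/(-9))*(-32 - 140) = (5*(-1/9))*(-172) = -5/9*(-172) = 860/9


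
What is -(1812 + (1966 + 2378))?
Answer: -6156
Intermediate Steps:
-(1812 + (1966 + 2378)) = -(1812 + 4344) = -1*6156 = -6156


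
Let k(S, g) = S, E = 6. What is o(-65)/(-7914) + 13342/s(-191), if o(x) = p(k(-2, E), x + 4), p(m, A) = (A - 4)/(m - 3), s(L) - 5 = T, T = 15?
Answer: 13198541/19785 ≈ 667.10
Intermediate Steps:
s(L) = 20 (s(L) = 5 + 15 = 20)
p(m, A) = (-4 + A)/(-3 + m)
o(x) = -x/5 (o(x) = (-4 + (x + 4))/(-3 - 2) = (-4 + (4 + x))/(-5) = -x/5)
o(-65)/(-7914) + 13342/s(-191) = -⅕*(-65)/(-7914) + 13342/20 = 13*(-1/7914) + 13342*(1/20) = -13/7914 + 6671/10 = 13198541/19785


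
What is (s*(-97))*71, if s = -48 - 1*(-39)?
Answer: 61983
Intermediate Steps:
s = -9 (s = -48 + 39 = -9)
(s*(-97))*71 = -9*(-97)*71 = 873*71 = 61983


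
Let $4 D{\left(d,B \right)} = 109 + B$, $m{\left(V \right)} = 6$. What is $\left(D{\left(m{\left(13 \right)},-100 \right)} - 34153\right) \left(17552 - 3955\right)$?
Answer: $- \frac{1857390991}{4} \approx -4.6435 \cdot 10^{8}$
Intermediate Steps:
$D{\left(d,B \right)} = \frac{109}{4} + \frac{B}{4}$ ($D{\left(d,B \right)} = \frac{109 + B}{4} = \frac{109}{4} + \frac{B}{4}$)
$\left(D{\left(m{\left(13 \right)},-100 \right)} - 34153\right) \left(17552 - 3955\right) = \left(\left(\frac{109}{4} + \frac{1}{4} \left(-100\right)\right) - 34153\right) \left(17552 - 3955\right) = \left(\left(\frac{109}{4} - 25\right) - 34153\right) 13597 = \left(\frac{9}{4} - 34153\right) 13597 = \left(- \frac{136603}{4}\right) 13597 = - \frac{1857390991}{4}$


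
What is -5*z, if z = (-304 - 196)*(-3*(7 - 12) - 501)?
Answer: -1215000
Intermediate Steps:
z = 243000 (z = -500*(-3*(-5) - 501) = -500*(15 - 501) = -500*(-486) = 243000)
-5*z = -5*243000 = -1215000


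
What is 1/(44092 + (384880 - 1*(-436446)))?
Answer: 1/865418 ≈ 1.1555e-6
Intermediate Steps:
1/(44092 + (384880 - 1*(-436446))) = 1/(44092 + (384880 + 436446)) = 1/(44092 + 821326) = 1/865418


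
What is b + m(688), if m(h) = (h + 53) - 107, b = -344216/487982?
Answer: 154518186/243991 ≈ 633.29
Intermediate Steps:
b = -172108/243991 (b = -344216*1/487982 = -172108/243991 ≈ -0.70539)
m(h) = -54 + h (m(h) = (53 + h) - 107 = -54 + h)
b + m(688) = -172108/243991 + (-54 + 688) = -172108/243991 + 634 = 154518186/243991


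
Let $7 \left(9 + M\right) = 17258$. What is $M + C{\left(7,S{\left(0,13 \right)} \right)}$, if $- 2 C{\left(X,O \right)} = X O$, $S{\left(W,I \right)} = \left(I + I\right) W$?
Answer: $\frac{17195}{7} \approx 2456.4$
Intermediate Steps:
$S{\left(W,I \right)} = 2 I W$
$C{\left(X,O \right)} = - \frac{O X}{2}$ ($C{\left(X,O \right)} = - \frac{X O}{2} = - \frac{O X}{2}$)
$M = \frac{17195}{7}$ ($M = -9 + \frac{1}{7} \cdot 17258 = -9 + \frac{17258}{7} = \frac{17195}{7} \approx 2456.4$)
$M + C{\left(7,S{\left(0,13 \right)} \right)} = \frac{17195}{7} - \frac{1}{2} \cdot 2 \cdot 13 \cdot 0 \cdot 7 = \frac{17195}{7} - 0 \cdot 7 = \frac{17195}{7} + 0 = \frac{17195}{7}$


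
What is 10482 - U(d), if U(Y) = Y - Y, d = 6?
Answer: 10482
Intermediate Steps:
U(Y) = 0
10482 - U(d) = 10482 - 1*0 = 10482 + 0 = 10482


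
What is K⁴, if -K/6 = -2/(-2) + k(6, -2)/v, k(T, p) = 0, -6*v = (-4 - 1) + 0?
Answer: 1296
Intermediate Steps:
v = ⅚ (v = -((-4 - 1) + 0)/6 = -(-5 + 0)/6 = -⅙*(-5) = ⅚ ≈ 0.83333)
K = -6 (K = -6*(-2/(-2) + 0/(⅚)) = -6*(-2*(-½) + 0*(6/5)) = -6*(1 + 0) = -6*1 = -6)
K⁴ = (-6)⁴ = 1296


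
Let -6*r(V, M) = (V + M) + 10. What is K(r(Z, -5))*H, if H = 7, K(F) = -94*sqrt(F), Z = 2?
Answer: -329*I*sqrt(42)/3 ≈ -710.72*I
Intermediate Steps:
r(V, M) = -5/3 - M/6 - V/6 (r(V, M) = -((V + M) + 10)/6 = -((M + V) + 10)/6 = -(10 + M + V)/6 = -5/3 - M/6 - V/6)
K(r(Z, -5))*H = -94*sqrt(-5/3 - 1/6*(-5) - 1/6*2)*7 = -94*sqrt(-5/3 + 5/6 - 1/3)*7 = -47*I*sqrt(42)/3*7 = -329*I*sqrt(42)/3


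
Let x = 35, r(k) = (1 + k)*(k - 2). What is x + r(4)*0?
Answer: 35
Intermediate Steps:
r(k) = (1 + k)*(-2 + k)
x + r(4)*0 = 35 + (-2 + 4² - 1*4)*0 = 35 + (-2 + 16 - 4)*0 = 35 + 10*0 = 35 + 0 = 35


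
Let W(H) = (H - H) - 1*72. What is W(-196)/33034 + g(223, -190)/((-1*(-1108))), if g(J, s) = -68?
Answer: -290761/4575209 ≈ -0.063551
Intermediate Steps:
W(H) = -72 (W(H) = 0 - 72 = -72)
W(-196)/33034 + g(223, -190)/((-1*(-1108))) = -72/33034 - 68/((-1*(-1108))) = -72*1/33034 - 68/1108 = -36/16517 - 68*1/1108 = -36/16517 - 17/277 = -290761/4575209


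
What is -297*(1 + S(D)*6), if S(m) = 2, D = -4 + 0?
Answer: -3861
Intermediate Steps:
D = -4
-297*(1 + S(D)*6) = -297*(1 + 2*6) = -297*(1 + 12) = -297*13 = -3861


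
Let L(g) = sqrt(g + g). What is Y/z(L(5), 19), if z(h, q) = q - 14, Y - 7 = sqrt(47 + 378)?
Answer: 7/5 + sqrt(17) ≈ 5.5231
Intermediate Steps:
Y = 7 + 5*sqrt(17) (Y = 7 + sqrt(47 + 378) = 7 + sqrt(425) = 7 + 5*sqrt(17) ≈ 27.616)
L(g) = sqrt(2)*sqrt(g) (L(g) = sqrt(2*g) = sqrt(2)*sqrt(g))
z(h, q) = -14 + q
Y/z(L(5), 19) = (7 + 5*sqrt(17))/(-14 + 19) = (7 + 5*sqrt(17))/5 = (7 + 5*sqrt(17))*(1/5) = 7/5 + sqrt(17)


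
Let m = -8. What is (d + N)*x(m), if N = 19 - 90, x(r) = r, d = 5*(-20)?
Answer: 1368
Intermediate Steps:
d = -100
N = -71
(d + N)*x(m) = (-100 - 71)*(-8) = -171*(-8) = 1368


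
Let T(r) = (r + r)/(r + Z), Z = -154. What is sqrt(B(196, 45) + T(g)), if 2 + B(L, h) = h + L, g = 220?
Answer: sqrt(2211)/3 ≈ 15.674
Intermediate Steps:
B(L, h) = -2 + L + h (B(L, h) = -2 + (h + L) = -2 + (L + h) = -2 + L + h)
T(r) = 2*r/(-154 + r) (T(r) = (r + r)/(r - 154) = (2*r)/(-154 + r) = 2*r/(-154 + r))
sqrt(B(196, 45) + T(g)) = sqrt((-2 + 196 + 45) + 2*220/(-154 + 220)) = sqrt(239 + 2*220/66) = sqrt(239 + 2*220*(1/66)) = sqrt(239 + 20/3) = sqrt(737/3) = sqrt(2211)/3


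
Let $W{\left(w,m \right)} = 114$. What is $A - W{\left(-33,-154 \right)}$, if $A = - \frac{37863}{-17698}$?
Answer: $- \frac{1979709}{17698} \approx -111.86$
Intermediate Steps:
$A = \frac{37863}{17698}$ ($A = \left(-37863\right) \left(- \frac{1}{17698}\right) = \frac{37863}{17698} \approx 2.1394$)
$A - W{\left(-33,-154 \right)} = \frac{37863}{17698} - 114 = - \frac{1979709}{17698}$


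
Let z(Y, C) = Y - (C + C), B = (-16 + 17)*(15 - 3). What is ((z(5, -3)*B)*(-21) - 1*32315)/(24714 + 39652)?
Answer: -35087/64366 ≈ -0.54512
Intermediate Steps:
B = 12 (B = 1*12 = 12)
z(Y, C) = Y - 2*C
((z(5, -3)*B)*(-21) - 1*32315)/(24714 + 39652) = (((5 - 2*(-3))*12)*(-21) - 1*32315)/(24714 + 39652) = (((5 + 6)*12)*(-21) - 32315)/64366 = ((11*12)*(-21) - 32315)*(1/64366) = (132*(-21) - 32315)*(1/64366) = (-2772 - 32315)*(1/64366) = -35087*1/64366 = -35087/64366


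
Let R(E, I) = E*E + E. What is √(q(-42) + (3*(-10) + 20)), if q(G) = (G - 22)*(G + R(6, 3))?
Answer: I*√10 ≈ 3.1623*I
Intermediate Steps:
R(E, I) = E + E² (R(E, I) = E² + E = E + E²)
q(G) = (-22 + G)*(42 + G) (q(G) = (G - 22)*(G + 6*(1 + 6)) = (-22 + G)*(G + 6*7) = (-22 + G)*(G + 42) = (-22 + G)*(42 + G))
√(q(-42) + (3*(-10) + 20)) = √((-924 + (-42)² + 20*(-42)) + (3*(-10) + 20)) = √((-924 + 1764 - 840) + (-30 + 20)) = √(0 - 10) = √(-10) = I*√10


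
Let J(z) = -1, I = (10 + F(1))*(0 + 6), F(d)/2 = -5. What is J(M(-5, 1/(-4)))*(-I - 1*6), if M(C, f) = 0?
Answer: 6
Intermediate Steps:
F(d) = -10 (F(d) = 2*(-5) = -10)
I = 0 (I = (10 - 10)*(0 + 6) = 0*6 = 0)
J(M(-5, 1/(-4)))*(-I - 1*6) = -(-1*0 - 1*6) = -(0 - 6) = -1*(-6) = 6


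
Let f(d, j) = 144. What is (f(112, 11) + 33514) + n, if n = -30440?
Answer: 3218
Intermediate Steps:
(f(112, 11) + 33514) + n = (144 + 33514) - 30440 = 33658 - 30440 = 3218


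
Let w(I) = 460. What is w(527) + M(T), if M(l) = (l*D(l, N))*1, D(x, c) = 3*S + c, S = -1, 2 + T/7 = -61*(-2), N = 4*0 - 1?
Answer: -2900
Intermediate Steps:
N = -1 (N = 0 - 1 = -1)
T = 840 (T = -14 + 7*(-61*(-2)) = -14 + 7*122 = -14 + 854 = 840)
D(x, c) = -3 + c (D(x, c) = 3*(-1) + c = -3 + c)
M(l) = -4*l (M(l) = (l*(-3 - 1))*1 = (l*(-4))*1 = -4*l*1 = -4*l)
w(527) + M(T) = 460 - 4*840 = 460 - 3360 = -2900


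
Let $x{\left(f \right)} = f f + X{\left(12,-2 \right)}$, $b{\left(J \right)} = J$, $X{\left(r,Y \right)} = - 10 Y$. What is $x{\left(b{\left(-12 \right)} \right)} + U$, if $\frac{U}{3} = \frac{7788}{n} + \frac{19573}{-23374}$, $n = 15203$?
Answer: $\frac{57931612387}{355354922} \approx 163.02$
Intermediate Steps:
$U = - \frac{346594821}{355354922}$ ($U = 3 \left(\frac{7788}{15203} + \frac{19573}{-23374}\right) = 3 \left(7788 \cdot \frac{1}{15203} + 19573 \left(- \frac{1}{23374}\right)\right) = 3 \left(\frac{7788}{15203} - \frac{19573}{23374}\right) = 3 \left(- \frac{115531607}{355354922}\right) = - \frac{346594821}{355354922} \approx -0.97535$)
$x{\left(f \right)} = 20 + f^{2}$ ($x{\left(f \right)} = f f - -20 = f^{2} + 20 = 20 + f^{2}$)
$x{\left(b{\left(-12 \right)} \right)} + U = \left(20 + \left(-12\right)^{2}\right) - \frac{346594821}{355354922} = \left(20 + 144\right) - \frac{346594821}{355354922} = 164 - \frac{346594821}{355354922} = \frac{57931612387}{355354922}$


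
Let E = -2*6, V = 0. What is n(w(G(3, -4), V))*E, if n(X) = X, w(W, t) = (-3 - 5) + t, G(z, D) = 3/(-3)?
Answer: 96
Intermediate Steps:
G(z, D) = -1 (G(z, D) = 3*(-1/3) = -1)
w(W, t) = -8 + t
E = -12
n(w(G(3, -4), V))*E = (-8 + 0)*(-12) = -8*(-12) = 96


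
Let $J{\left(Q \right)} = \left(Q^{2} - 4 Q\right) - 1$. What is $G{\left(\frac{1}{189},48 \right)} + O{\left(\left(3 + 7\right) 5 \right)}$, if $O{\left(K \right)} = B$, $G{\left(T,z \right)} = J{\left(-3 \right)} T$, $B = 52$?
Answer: $\frac{9848}{189} \approx 52.106$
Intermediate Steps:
$J{\left(Q \right)} = -1 + Q^{2} - 4 Q$
$G{\left(T,z \right)} = 20 T$ ($G{\left(T,z \right)} = \left(-1 + \left(-3\right)^{2} - -12\right) T = \left(-1 + 9 + 12\right) T = 20 T$)
$O{\left(K \right)} = 52$
$G{\left(\frac{1}{189},48 \right)} + O{\left(\left(3 + 7\right) 5 \right)} = \frac{20}{189} + 52 = \frac{9848}{189}$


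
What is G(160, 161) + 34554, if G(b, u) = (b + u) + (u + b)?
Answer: 35196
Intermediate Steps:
G(b, u) = 2*b + 2*u (G(b, u) = (b + u) + (b + u) = 2*b + 2*u)
G(160, 161) + 34554 = (2*160 + 2*161) + 34554 = (320 + 322) + 34554 = 642 + 34554 = 35196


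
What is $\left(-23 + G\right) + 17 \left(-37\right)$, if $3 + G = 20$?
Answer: $-635$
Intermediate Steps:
$G = 17$ ($G = -3 + 20 = 17$)
$\left(-23 + G\right) + 17 \left(-37\right) = \left(-23 + 17\right) + 17 \left(-37\right) = -6 - 629 = -635$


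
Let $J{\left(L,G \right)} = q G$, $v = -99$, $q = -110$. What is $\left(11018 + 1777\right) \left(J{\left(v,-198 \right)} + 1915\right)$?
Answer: $303177525$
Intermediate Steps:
$J{\left(L,G \right)} = - 110 G$
$\left(11018 + 1777\right) \left(J{\left(v,-198 \right)} + 1915\right) = \left(11018 + 1777\right) \left(\left(-110\right) \left(-198\right) + 1915\right) = 12795 \left(21780 + 1915\right) = 12795 \cdot 23695 = 303177525$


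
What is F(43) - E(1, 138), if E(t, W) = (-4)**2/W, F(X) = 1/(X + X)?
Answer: -619/5934 ≈ -0.10431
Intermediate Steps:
F(X) = 1/(2*X)
E(t, W) = 16/W
F(43) - E(1, 138) = (1/2)/43 - 16/138 = (1/2)*(1/43) - 16/138 = 1/86 - 1*8/69 = 1/86 - 8/69 = -619/5934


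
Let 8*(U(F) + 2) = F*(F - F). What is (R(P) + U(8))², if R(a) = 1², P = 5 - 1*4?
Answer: 1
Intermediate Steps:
P = 1 (P = 5 - 4 = 1)
U(F) = -2 (U(F) = -2 + (F*(F - F))/8 = -2 + (F*0)/8 = -2 + (⅛)*0 = -2 + 0 = -2)
R(a) = 1
(R(P) + U(8))² = (1 - 2)² = (-1)² = 1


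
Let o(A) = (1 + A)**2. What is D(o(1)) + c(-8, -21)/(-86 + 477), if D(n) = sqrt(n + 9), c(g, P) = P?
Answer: -21/391 + sqrt(13) ≈ 3.5518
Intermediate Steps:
D(n) = sqrt(9 + n)
D(o(1)) + c(-8, -21)/(-86 + 477) = sqrt(9 + (1 + 1)**2) - 21/(-86 + 477) = sqrt(9 + 2**2) - 21/391 = sqrt(9 + 4) - 21*1/391 = sqrt(13) - 21/391 = -21/391 + sqrt(13)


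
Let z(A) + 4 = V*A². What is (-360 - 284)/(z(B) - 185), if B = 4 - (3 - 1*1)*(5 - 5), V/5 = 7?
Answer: -92/53 ≈ -1.7358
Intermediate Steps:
V = 35 (V = 5*7 = 35)
B = 4 (B = 4 - (3 - 1)*0 = 4 - 2*0 = 4 - 1*0 = 4 + 0 = 4)
z(A) = -4 + 35*A²
(-360 - 284)/(z(B) - 185) = (-360 - 284)/((-4 + 35*4²) - 185) = -644/((-4 + 35*16) - 185) = -644/((-4 + 560) - 185) = -644/(556 - 185) = -644/371 = -644*1/371 = -92/53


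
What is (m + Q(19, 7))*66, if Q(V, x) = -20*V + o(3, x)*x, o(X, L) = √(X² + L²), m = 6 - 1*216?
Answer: -38940 + 462*√58 ≈ -35422.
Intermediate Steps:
m = -210 (m = 6 - 216 = -210)
o(X, L) = √(L² + X²)
Q(V, x) = -20*V + x*√(9 + x²) (Q(V, x) = -20*V + √(x² + 3²)*x = -20*V + √(x² + 9)*x = -20*V + √(9 + x²)*x = -20*V + x*√(9 + x²))
(m + Q(19, 7))*66 = (-210 + (-20*19 + 7*√(9 + 7²)))*66 = (-210 + (-380 + 7*√(9 + 49)))*66 = (-210 + (-380 + 7*√58))*66 = (-590 + 7*√58)*66 = -38940 + 462*√58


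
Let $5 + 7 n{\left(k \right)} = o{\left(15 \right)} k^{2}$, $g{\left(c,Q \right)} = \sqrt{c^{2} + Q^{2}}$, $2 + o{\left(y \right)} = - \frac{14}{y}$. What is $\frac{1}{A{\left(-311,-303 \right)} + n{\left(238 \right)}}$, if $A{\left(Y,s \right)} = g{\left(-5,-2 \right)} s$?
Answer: $- \frac{261703155}{6182758960396} + \frac{3340575 \sqrt{29}}{6182758960396} \approx -3.9418 \cdot 10^{-5}$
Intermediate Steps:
$o{\left(y \right)} = -2 - \frac{14}{y}$
$g{\left(c,Q \right)} = \sqrt{Q^{2} + c^{2}}$
$n{\left(k \right)} = - \frac{5}{7} - \frac{44 k^{2}}{105}$ ($n{\left(k \right)} = - \frac{5}{7} + \frac{\left(-2 - \frac{14}{15}\right) k^{2}}{7} = - \frac{5}{7} + \frac{\left(- \frac{44}{15}\right) k^{2}}{7} = - \frac{5}{7} - \frac{44 k^{2}}{105}$)
$A{\left(Y,s \right)} = s \sqrt{29}$ ($A{\left(Y,s \right)} = \sqrt{\left(-2\right)^{2} + \left(-5\right)^{2}} s = \sqrt{4 + 25} s = \sqrt{29} s = s \sqrt{29}$)
$\frac{1}{A{\left(-311,-303 \right)} + n{\left(238 \right)}} = \frac{1}{- 303 \sqrt{29} - \left(\frac{5}{7} + \frac{44 \cdot 238^{2}}{105}\right)} = \frac{1}{- 303 \sqrt{29} - \frac{2492411}{105}} = \frac{1}{- \frac{2492411}{105} - 303 \sqrt{29}}$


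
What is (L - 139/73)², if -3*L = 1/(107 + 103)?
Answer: 7681295449/2115080100 ≈ 3.6317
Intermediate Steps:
L = -1/630 (L = -1/(3*(107 + 103)) = -⅓/210 = -⅓*1/210 = -1/630 ≈ -0.0015873)
(L - 139/73)² = (-1/630 - 139/73)² = (-87643/45990)² = 7681295449/2115080100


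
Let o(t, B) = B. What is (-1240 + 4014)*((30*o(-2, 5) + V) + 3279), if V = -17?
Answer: 9464888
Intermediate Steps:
(-1240 + 4014)*((30*o(-2, 5) + V) + 3279) = (-1240 + 4014)*((30*5 - 17) + 3279) = 2774*((150 - 17) + 3279) = 2774*(133 + 3279) = 2774*3412 = 9464888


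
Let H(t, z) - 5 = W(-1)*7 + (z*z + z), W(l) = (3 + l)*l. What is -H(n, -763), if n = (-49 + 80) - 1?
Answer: -581397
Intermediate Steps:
W(l) = l*(3 + l)
n = 30 (n = 31 - 1 = 30)
H(t, z) = -9 + z + z**2 (H(t, z) = 5 + (-(3 - 1)*7 + (z*z + z)) = 5 + (-1*2*7 + (z**2 + z)) = 5 + (-2*7 + (z + z**2)) = 5 + (-14 + (z + z**2)) = 5 + (-14 + z + z**2) = -9 + z + z**2)
-H(n, -763) = -(-9 - 763 + (-763)**2) = -(-9 - 763 + 582169) = -1*581397 = -581397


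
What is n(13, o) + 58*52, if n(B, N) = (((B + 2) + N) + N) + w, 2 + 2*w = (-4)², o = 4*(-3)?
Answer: 3014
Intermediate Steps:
o = -12
w = 7 (w = -1 + (½)*(-4)² = -1 + (½)*16 = -1 + 8 = 7)
n(B, N) = 9 + B + 2*N (n(B, N) = (((B + 2) + N) + N) + 7 = (((2 + B) + N) + N) + 7 = ((2 + B + N) + N) + 7 = (2 + B + 2*N) + 7 = 9 + B + 2*N)
n(13, o) + 58*52 = (9 + 13 + 2*(-12)) + 58*52 = (9 + 13 - 24) + 3016 = -2 + 3016 = 3014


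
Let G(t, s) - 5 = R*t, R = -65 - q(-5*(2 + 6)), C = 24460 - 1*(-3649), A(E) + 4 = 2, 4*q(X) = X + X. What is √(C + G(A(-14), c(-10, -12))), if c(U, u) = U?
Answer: 2*√7051 ≈ 167.94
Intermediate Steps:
q(X) = X/2 (q(X) = (X + X)/4 = (2*X)/4 = X/2)
A(E) = -2 (A(E) = -4 + 2 = -2)
C = 28109 (C = 24460 + 3649 = 28109)
R = -45 (R = -65 - (-5*(2 + 6))/2 = -65 - (-5*8)/2 = -65 - (-40)/2 = -65 - 1*(-20) = -65 + 20 = -45)
G(t, s) = 5 - 45*t
√(C + G(A(-14), c(-10, -12))) = √(28109 + (5 - 45*(-2))) = √(28109 + (5 + 90)) = √(28109 + 95) = √28204 = 2*√7051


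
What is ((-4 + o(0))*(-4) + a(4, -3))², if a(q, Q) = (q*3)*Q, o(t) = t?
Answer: 400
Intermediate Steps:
a(q, Q) = 3*Q*q (a(q, Q) = (3*q)*Q = 3*Q*q)
((-4 + o(0))*(-4) + a(4, -3))² = ((-4 + 0)*(-4) + 3*(-3)*4)² = (-4*(-4) - 36)² = (16 - 36)² = (-20)² = 400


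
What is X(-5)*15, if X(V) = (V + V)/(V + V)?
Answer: 15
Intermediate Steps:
X(V) = 1 (X(V) = (2*V)/((2*V)) = (2*V)*(1/(2*V)) = 1)
X(-5)*15 = 1*15 = 15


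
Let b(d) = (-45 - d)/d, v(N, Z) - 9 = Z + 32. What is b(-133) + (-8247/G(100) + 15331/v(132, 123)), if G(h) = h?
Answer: 1410971/136325 ≈ 10.350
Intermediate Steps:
v(N, Z) = 41 + Z (v(N, Z) = 9 + (Z + 32) = 9 + (32 + Z) = 41 + Z)
b(d) = (-45 - d)/d
b(-133) + (-8247/G(100) + 15331/v(132, 123)) = (-45 - 1*(-133))/(-133) + (-8247/100 + 15331/(41 + 123)) = -(-45 + 133)/133 + (-8247*1/100 + 15331/164) = -1/133*88 + (-8247/100 + 15331*(1/164)) = -88/133 + (-8247/100 + 15331/164) = -88/133 + 11287/1025 = 1410971/136325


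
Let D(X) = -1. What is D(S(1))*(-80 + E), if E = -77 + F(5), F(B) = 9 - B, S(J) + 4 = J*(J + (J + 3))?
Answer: 153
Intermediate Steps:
S(J) = -4 + J*(3 + 2*J) (S(J) = -4 + J*(J + (J + 3)) = -4 + J*(J + (3 + J)) = -4 + J*(3 + 2*J))
E = -73 (E = -77 + (9 - 1*5) = -77 + (9 - 5) = -77 + 4 = -73)
D(S(1))*(-80 + E) = -(-80 - 73) = -1*(-153) = 153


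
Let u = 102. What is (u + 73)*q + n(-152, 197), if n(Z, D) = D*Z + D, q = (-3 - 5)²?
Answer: -18547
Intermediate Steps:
q = 64 (q = (-8)² = 64)
n(Z, D) = D + D*Z
(u + 73)*q + n(-152, 197) = (102 + 73)*64 + 197*(1 - 152) = 175*64 + 197*(-151) = 11200 - 29747 = -18547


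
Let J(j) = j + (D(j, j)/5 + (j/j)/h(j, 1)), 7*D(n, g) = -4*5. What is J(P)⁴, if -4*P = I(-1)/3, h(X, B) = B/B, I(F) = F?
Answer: 3418801/49787136 ≈ 0.068668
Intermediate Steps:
h(X, B) = 1
P = 1/12 (P = -(-1)/(4*3) = -¼*(-⅓) = 1/12 ≈ 0.083333)
D(n, g) = -20/7 (D(n, g) = (-4*5)/7 = (⅐)*(-20) = -20/7)
J(j) = 3/7 + j (J(j) = j + (-20/7/5 + (j/j)/1) = j + (-20/7*⅕ + 1*1) = j + (-4/7 + 1) = j + 3/7 = 3/7 + j)
J(P)⁴ = (3/7 + 1/12)⁴ = (43/84)⁴ = 3418801/49787136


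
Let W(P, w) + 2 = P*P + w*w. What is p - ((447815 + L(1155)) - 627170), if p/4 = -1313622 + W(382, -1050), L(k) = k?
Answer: -82600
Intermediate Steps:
W(P, w) = -2 + P² + w² (W(P, w) = -2 + (P*P + w*w) = -2 + (P² + w²) = -2 + P² + w²)
p = -260800 (p = 4*(-1313622 + (-2 + 382² + (-1050)²)) = 4*(-1313622 + (-2 + 145924 + 1102500)) = 4*(-1313622 + 1248422) = 4*(-65200) = -260800)
p - ((447815 + L(1155)) - 627170) = -260800 - ((447815 + 1155) - 627170) = -260800 - (448970 - 627170) = -260800 - 1*(-178200) = -260800 + 178200 = -82600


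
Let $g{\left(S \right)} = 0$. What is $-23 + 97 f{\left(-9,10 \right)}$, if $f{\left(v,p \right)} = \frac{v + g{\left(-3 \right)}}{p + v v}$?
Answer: $- \frac{2966}{91} \approx -32.593$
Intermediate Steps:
$f{\left(v,p \right)} = \frac{v}{p + v^{2}}$ ($f{\left(v,p \right)} = \frac{v + 0}{p + v v} = \frac{v}{p + v^{2}}$)
$-23 + 97 f{\left(-9,10 \right)} = -23 + 97 \left(- \frac{9}{10 + \left(-9\right)^{2}}\right) = -23 + 97 \left(- \frac{9}{10 + 81}\right) = -23 + 97 \left(- \frac{9}{91}\right) = -23 - \frac{873}{91} = - \frac{2966}{91}$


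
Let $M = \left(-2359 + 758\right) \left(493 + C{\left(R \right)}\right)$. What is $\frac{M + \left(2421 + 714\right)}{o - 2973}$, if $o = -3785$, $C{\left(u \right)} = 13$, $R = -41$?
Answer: $\frac{806971}{6758} \approx 119.41$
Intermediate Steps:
$M = -810106$ ($M = \left(-2359 + 758\right) \left(493 + 13\right) = \left(-1601\right) 506 = -810106$)
$\frac{M + \left(2421 + 714\right)}{o - 2973} = \frac{-810106 + \left(2421 + 714\right)}{-3785 - 2973} = \frac{-810106 + 3135}{-6758} = \left(-806971\right) \left(- \frac{1}{6758}\right) = \frac{806971}{6758}$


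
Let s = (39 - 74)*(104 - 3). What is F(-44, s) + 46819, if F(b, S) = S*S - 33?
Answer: 12543011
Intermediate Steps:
s = -3535 (s = -35*101 = -3535)
F(b, S) = -33 + S² (F(b, S) = S² - 33 = -33 + S²)
F(-44, s) + 46819 = (-33 + (-3535)²) + 46819 = (-33 + 12496225) + 46819 = 12496192 + 46819 = 12543011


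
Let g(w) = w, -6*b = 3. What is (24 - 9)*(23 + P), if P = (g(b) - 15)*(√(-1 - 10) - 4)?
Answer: 1275 - 465*I*√11/2 ≈ 1275.0 - 771.12*I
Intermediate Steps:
b = -½ (b = -⅙*3 = -½ ≈ -0.50000)
P = 62 - 31*I*√11/2 (P = (-½ - 15)*(√(-1 - 10) - 4) = -31*(√(-11) - 4)/2 = -31*(I*√11 - 4)/2 = -31*(-4 + I*√11)/2 = 62 - 31*I*√11/2 ≈ 62.0 - 51.408*I)
(24 - 9)*(23 + P) = (24 - 9)*(23 + (62 - 31*I*√11/2)) = 15*(85 - 31*I*√11/2) = 1275 - 465*I*√11/2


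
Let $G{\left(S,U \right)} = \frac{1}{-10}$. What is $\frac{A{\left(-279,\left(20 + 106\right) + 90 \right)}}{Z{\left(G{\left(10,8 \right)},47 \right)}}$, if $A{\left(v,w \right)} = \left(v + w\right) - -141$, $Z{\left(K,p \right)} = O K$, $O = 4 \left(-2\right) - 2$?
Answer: $78$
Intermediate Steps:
$O = -10$ ($O = -8 - 2 = -10$)
$G{\left(S,U \right)} = - \frac{1}{10}$
$Z{\left(K,p \right)} = - 10 K$
$A{\left(v,w \right)} = 141 + v + w$ ($A{\left(v,w \right)} = \left(v + w\right) + 141 = 141 + v + w$)
$\frac{A{\left(-279,\left(20 + 106\right) + 90 \right)}}{Z{\left(G{\left(10,8 \right)},47 \right)}} = \frac{141 - 279 + \left(\left(20 + 106\right) + 90\right)}{\left(-10\right) \left(- \frac{1}{10}\right)} = \frac{141 - 279 + \left(126 + 90\right)}{1} = \left(141 - 279 + 216\right) 1 = 78 \cdot 1 = 78$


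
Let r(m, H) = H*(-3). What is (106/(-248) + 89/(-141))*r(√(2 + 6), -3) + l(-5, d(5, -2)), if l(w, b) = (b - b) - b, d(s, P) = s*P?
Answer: 2753/5828 ≈ 0.47237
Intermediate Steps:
r(m, H) = -3*H
d(s, P) = P*s
l(w, b) = -b (l(w, b) = 0 - b = -b)
(106/(-248) + 89/(-141))*r(√(2 + 6), -3) + l(-5, d(5, -2)) = (106/(-248) + 89/(-141))*(-3*(-3)) - (-2)*5 = (106*(-1/248) + 89*(-1/141))*9 - 1*(-10) = (-53/124 - 89/141)*9 + 10 = -18509/17484*9 + 10 = -55527/5828 + 10 = 2753/5828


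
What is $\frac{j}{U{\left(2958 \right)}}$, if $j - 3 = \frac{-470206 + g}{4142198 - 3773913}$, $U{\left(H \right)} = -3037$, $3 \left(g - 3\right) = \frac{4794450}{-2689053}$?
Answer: $- \frac{1706611266406}{3007656154026885} \approx -0.00056742$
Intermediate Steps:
$g = \frac{6469009}{2689053}$ ($g = 3 + \frac{4794450 \frac{1}{-2689053}}{3} = 3 + \frac{4794450 \left(- \frac{1}{2689053}\right)}{3} = 3 + \frac{1}{3} \left(- \frac{1598150}{896351}\right) = 3 - \frac{1598150}{2689053} = \frac{6469009}{2689053} \approx 2.4057$)
$j = \frac{1706611266406}{990337884105}$ ($j = 3 + \frac{-470206 + \frac{6469009}{2689053}}{4142198 - 3773913} = 3 - \frac{1264402385909}{2689053 \cdot 368285} = 3 - \frac{1264402385909}{990337884105} = \frac{1706611266406}{990337884105} \approx 1.7233$)
$\frac{j}{U{\left(2958 \right)}} = \frac{1706611266406}{990337884105 \left(-3037\right)} = \frac{1706611266406}{990337884105} \left(- \frac{1}{3037}\right) = - \frac{1706611266406}{3007656154026885}$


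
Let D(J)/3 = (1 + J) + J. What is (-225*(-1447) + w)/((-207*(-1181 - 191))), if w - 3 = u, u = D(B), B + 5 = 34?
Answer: 36195/31556 ≈ 1.1470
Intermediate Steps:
B = 29 (B = -5 + 34 = 29)
D(J) = 3 + 6*J (D(J) = 3*((1 + J) + J) = 3*(1 + 2*J) = 3 + 6*J)
u = 177 (u = 3 + 6*29 = 3 + 174 = 177)
w = 180 (w = 3 + 177 = 180)
(-225*(-1447) + w)/((-207*(-1181 - 191))) = (-225*(-1447) + 180)/((-207*(-1181 - 191))) = (325575 + 180)/((-207*(-1372))) = 325755/284004 = 325755*(1/284004) = 36195/31556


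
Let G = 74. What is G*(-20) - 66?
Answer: -1546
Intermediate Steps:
G*(-20) - 66 = 74*(-20) - 66 = -1480 - 66 = -1546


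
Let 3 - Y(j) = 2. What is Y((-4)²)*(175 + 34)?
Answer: 209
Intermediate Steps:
Y(j) = 1 (Y(j) = 3 - 1*2 = 3 - 2 = 1)
Y((-4)²)*(175 + 34) = 1*(175 + 34) = 1*209 = 209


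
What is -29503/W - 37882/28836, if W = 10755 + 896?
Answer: -646055845/167984118 ≈ -3.8459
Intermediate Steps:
W = 11651
-29503/W - 37882/28836 = -29503/11651 - 37882/28836 = -29503*1/11651 - 37882*1/28836 = -29503/11651 - 18941/14418 = -646055845/167984118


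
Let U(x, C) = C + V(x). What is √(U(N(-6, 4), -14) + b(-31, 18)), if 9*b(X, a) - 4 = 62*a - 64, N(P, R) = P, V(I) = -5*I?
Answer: 20*√3/3 ≈ 11.547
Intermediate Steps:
b(X, a) = -20/3 + 62*a/9 (b(X, a) = 4/9 + (62*a - 64)/9 = 4/9 + (-64 + 62*a)/9 = 4/9 + (-64/9 + 62*a/9) = -20/3 + 62*a/9)
U(x, C) = C - 5*x
√(U(N(-6, 4), -14) + b(-31, 18)) = √((-14 - 5*(-6)) + (-20/3 + (62/9)*18)) = √((-14 + 30) + (-20/3 + 124)) = √(16 + 352/3) = √(400/3) = 20*√3/3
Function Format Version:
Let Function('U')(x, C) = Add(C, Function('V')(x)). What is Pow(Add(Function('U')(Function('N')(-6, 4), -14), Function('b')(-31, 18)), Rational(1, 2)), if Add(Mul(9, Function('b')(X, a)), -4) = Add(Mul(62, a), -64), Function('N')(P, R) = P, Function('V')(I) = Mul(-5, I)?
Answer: Mul(Rational(20, 3), Pow(3, Rational(1, 2))) ≈ 11.547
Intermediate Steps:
Function('b')(X, a) = Add(Rational(-20, 3), Mul(Rational(62, 9), a)) (Function('b')(X, a) = Add(Rational(4, 9), Mul(Rational(1, 9), Add(Mul(62, a), -64))) = Add(Rational(4, 9), Mul(Rational(1, 9), Add(-64, Mul(62, a)))) = Add(Rational(4, 9), Add(Rational(-64, 9), Mul(Rational(62, 9), a))) = Add(Rational(-20, 3), Mul(Rational(62, 9), a)))
Function('U')(x, C) = Add(C, Mul(-5, x))
Pow(Add(Function('U')(Function('N')(-6, 4), -14), Function('b')(-31, 18)), Rational(1, 2)) = Pow(Add(Add(-14, Mul(-5, -6)), Add(Rational(-20, 3), Mul(Rational(62, 9), 18))), Rational(1, 2)) = Pow(Add(Add(-14, 30), Add(Rational(-20, 3), 124)), Rational(1, 2)) = Pow(Add(16, Rational(352, 3)), Rational(1, 2)) = Pow(Rational(400, 3), Rational(1, 2)) = Mul(Rational(20, 3), Pow(3, Rational(1, 2)))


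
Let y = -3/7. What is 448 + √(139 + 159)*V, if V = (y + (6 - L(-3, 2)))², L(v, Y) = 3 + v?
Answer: 448 + 1521*√298/49 ≈ 983.85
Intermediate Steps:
y = -3/7 (y = -3*⅐ = -3/7 ≈ -0.42857)
V = 1521/49 (V = (-3/7 + (6 - (3 - 3)))² = (-3/7 + (6 - 1*0))² = (-3/7 + (6 + 0))² = (-3/7 + 6)² = (39/7)² = 1521/49 ≈ 31.041)
448 + √(139 + 159)*V = 448 + √(139 + 159)*(1521/49) = 448 + √298*(1521/49) = 448 + 1521*√298/49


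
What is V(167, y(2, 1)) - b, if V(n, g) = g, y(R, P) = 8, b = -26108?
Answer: 26116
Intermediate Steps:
V(167, y(2, 1)) - b = 8 - 1*(-26108) = 8 + 26108 = 26116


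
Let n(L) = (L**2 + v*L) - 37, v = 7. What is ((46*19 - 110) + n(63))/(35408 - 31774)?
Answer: 5137/3634 ≈ 1.4136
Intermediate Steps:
n(L) = -37 + L**2 + 7*L (n(L) = (L**2 + 7*L) - 37 = -37 + L**2 + 7*L)
((46*19 - 110) + n(63))/(35408 - 31774) = ((46*19 - 110) + (-37 + 63**2 + 7*63))/(35408 - 31774) = ((874 - 110) + (-37 + 3969 + 441))/3634 = (764 + 4373)*(1/3634) = 5137*(1/3634) = 5137/3634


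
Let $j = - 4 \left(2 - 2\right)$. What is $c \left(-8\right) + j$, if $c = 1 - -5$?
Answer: $-48$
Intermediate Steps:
$j = 0$ ($j = \left(-4\right) 0 = 0$)
$c = 6$ ($c = 1 + 5 = 6$)
$c \left(-8\right) + j = 6 \left(-8\right) + 0 = -48 + 0 = -48$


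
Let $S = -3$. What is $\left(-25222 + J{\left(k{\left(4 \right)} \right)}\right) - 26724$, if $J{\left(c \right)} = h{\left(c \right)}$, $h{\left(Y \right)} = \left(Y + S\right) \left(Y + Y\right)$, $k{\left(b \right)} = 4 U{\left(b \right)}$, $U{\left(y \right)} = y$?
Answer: $-51530$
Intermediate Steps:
$k{\left(b \right)} = 4 b$
$h{\left(Y \right)} = 2 Y \left(-3 + Y\right)$ ($h{\left(Y \right)} = \left(Y - 3\right) \left(Y + Y\right) = \left(-3 + Y\right) 2 Y = 2 Y \left(-3 + Y\right)$)
$J{\left(c \right)} = 2 c \left(-3 + c\right)$
$\left(-25222 + J{\left(k{\left(4 \right)} \right)}\right) - 26724 = \left(-25222 + 2 \cdot 4 \cdot 4 \left(-3 + 4 \cdot 4\right)\right) - 26724 = \left(-25222 + 2 \cdot 16 \left(-3 + 16\right)\right) - 26724 = \left(-25222 + 2 \cdot 16 \cdot 13\right) - 26724 = \left(-25222 + 416\right) - 26724 = -24806 - 26724 = -51530$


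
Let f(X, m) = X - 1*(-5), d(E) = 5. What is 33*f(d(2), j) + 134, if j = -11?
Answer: 464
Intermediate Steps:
f(X, m) = 5 + X (f(X, m) = X + 5 = 5 + X)
33*f(d(2), j) + 134 = 33*(5 + 5) + 134 = 33*10 + 134 = 330 + 134 = 464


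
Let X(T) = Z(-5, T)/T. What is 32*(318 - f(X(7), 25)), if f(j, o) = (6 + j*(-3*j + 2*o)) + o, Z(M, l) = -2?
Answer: 472800/49 ≈ 9649.0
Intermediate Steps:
X(T) = -2/T
f(j, o) = 6 + o + j*(-3*j + 2*o)
32*(318 - f(X(7), 25)) = 32*(318 - (6 + 25 - 3*(-2/7)² + 2*(-2/7)*25)) = 32*(318 - (6 + 25 - 3*4/49 - 100/7)) = 32*(318 - (6 + 25 - 12/49 - 100/7)) = 32*(318 - 1*807/49) = 32*(318 - 807/49) = 32*(14775/49) = 472800/49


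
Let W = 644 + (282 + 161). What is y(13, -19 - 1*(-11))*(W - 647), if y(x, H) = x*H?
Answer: -45760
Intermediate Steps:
y(x, H) = H*x
W = 1087 (W = 644 + 443 = 1087)
y(13, -19 - 1*(-11))*(W - 647) = ((-19 - 1*(-11))*13)*(1087 - 647) = ((-19 + 11)*13)*440 = -8*13*440 = -104*440 = -45760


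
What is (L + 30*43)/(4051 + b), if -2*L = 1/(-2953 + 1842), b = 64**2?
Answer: 2866381/18102634 ≈ 0.15834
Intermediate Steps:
b = 4096
L = 1/2222 (L = -1/(2*(-2953 + 1842)) = -1/2/(-1111) = -1/2*(-1/1111) = 1/2222 ≈ 0.00045004)
(L + 30*43)/(4051 + b) = (1/2222 + 30*43)/(4051 + 4096) = (1/2222 + 1290)/8147 = (2866381/2222)*(1/8147) = 2866381/18102634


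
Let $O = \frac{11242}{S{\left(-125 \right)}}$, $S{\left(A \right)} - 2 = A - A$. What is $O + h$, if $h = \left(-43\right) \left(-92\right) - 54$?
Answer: $9523$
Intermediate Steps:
$S{\left(A \right)} = 2$ ($S{\left(A \right)} = 2 + \left(A - A\right) = 2 + 0 = 2$)
$h = 3902$ ($h = 3956 - 54 = 3902$)
$O = 5621$ ($O = \frac{11242}{2} = 11242 \cdot \frac{1}{2} = 5621$)
$O + h = 5621 + 3902 = 9523$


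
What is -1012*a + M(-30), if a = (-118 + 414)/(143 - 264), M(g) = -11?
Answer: 27111/11 ≈ 2464.6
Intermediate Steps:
a = -296/121 (a = 296/(-121) = 296*(-1/121) = -296/121 ≈ -2.4463)
-1012*a + M(-30) = -1012*(-296/121) - 11 = 27232/11 - 11 = 27111/11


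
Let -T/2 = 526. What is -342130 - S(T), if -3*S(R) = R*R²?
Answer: -1165278998/3 ≈ -3.8843e+8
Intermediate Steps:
T = -1052 (T = -2*526 = -1052)
S(R) = -R³/3 (S(R) = -R*R²/3 = -R³/3)
-342130 - S(T) = -342130 - (-1)*(-1052)³/3 = -342130 - (-1)*(-1164252608)/3 = -342130 - 1*1164252608/3 = -342130 - 1164252608/3 = -1165278998/3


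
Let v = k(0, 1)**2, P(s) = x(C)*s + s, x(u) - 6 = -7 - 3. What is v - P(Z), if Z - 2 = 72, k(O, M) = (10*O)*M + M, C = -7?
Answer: 223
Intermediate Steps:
k(O, M) = M + 10*M*O (k(O, M) = 10*M*O + M = M + 10*M*O)
x(u) = -4 (x(u) = 6 + (-7 - 3) = 6 - 10 = -4)
Z = 74 (Z = 2 + 72 = 74)
P(s) = -3*s (P(s) = -4*s + s = -3*s)
v = 1 (v = (1*(1 + 10*0))**2 = (1*(1 + 0))**2 = (1*1)**2 = 1**2 = 1)
v - P(Z) = 1 - (-3)*74 = 1 - 1*(-222) = 1 + 222 = 223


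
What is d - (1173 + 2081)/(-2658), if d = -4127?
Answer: -5483156/1329 ≈ -4125.8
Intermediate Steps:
d - (1173 + 2081)/(-2658) = -4127 - (1173 + 2081)/(-2658) = -4127 - 3254*(-1)/2658 = -4127 - 1*(-1627/1329) = -4127 + 1627/1329 = -5483156/1329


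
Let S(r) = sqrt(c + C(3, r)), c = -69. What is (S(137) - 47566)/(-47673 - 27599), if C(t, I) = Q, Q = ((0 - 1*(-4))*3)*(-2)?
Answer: 23783/37636 - I*sqrt(93)/75272 ≈ 0.63192 - 0.00012812*I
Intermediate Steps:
Q = -24 (Q = ((0 + 4)*3)*(-2) = (4*3)*(-2) = 12*(-2) = -24)
C(t, I) = -24
S(r) = I*sqrt(93) (S(r) = sqrt(-69 - 24) = sqrt(-93) = I*sqrt(93))
(S(137) - 47566)/(-47673 - 27599) = (I*sqrt(93) - 47566)/(-47673 - 27599) = (-47566 + I*sqrt(93))/(-75272) = (-47566 + I*sqrt(93))*(-1/75272) = 23783/37636 - I*sqrt(93)/75272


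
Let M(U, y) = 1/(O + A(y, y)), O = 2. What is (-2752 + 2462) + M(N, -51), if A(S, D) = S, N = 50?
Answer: -14211/49 ≈ -290.02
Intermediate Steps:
M(U, y) = 1/(2 + y)
(-2752 + 2462) + M(N, -51) = (-2752 + 2462) + 1/(2 - 51) = -290 + 1/(-49) = -290 - 1/49 = -14211/49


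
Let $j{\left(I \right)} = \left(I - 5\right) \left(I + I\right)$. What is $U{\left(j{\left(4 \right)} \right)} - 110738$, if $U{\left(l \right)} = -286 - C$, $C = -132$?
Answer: $-110892$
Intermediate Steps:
$j{\left(I \right)} = 2 I \left(-5 + I\right)$ ($j{\left(I \right)} = \left(-5 + I\right) 2 I = 2 I \left(-5 + I\right)$)
$U{\left(l \right)} = -154$ ($U{\left(l \right)} = -286 - -132 = -286 + 132 = -154$)
$U{\left(j{\left(4 \right)} \right)} - 110738 = -154 - 110738 = -110892$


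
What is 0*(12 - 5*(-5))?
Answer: 0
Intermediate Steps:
0*(12 - 5*(-5)) = 0*(12 + 25) = 0*37 = 0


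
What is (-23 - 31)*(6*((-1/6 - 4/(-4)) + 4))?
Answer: -1566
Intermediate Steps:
(-23 - 31)*(6*((-1/6 - 4/(-4)) + 4)) = -324*((-1*⅙ - 4*(-¼)) + 4) = -324*((-⅙ + 1) + 4) = -324*(⅚ + 4) = -324*29/6 = -54*29 = -1566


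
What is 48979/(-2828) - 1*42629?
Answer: -17229113/404 ≈ -42646.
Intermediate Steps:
48979/(-2828) - 1*42629 = 48979*(-1/2828) - 42629 = -6997/404 - 42629 = -17229113/404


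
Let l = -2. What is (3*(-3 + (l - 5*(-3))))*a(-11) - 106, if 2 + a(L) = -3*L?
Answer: 824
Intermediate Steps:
a(L) = -2 - 3*L
(3*(-3 + (l - 5*(-3))))*a(-11) - 106 = (3*(-3 + (-2 - 5*(-3))))*(-2 - 3*(-11)) - 106 = (3*(-3 + (-2 + 15)))*(-2 + 33) - 106 = (3*(-3 + 13))*31 - 106 = (3*10)*31 - 106 = 30*31 - 106 = 930 - 106 = 824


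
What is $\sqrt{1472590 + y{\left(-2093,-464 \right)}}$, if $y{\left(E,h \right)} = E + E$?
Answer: $6 \sqrt{40789} \approx 1211.8$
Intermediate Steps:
$y{\left(E,h \right)} = 2 E$
$\sqrt{1472590 + y{\left(-2093,-464 \right)}} = \sqrt{1472590 + 2 \left(-2093\right)} = \sqrt{1472590 - 4186} = \sqrt{1468404} = 6 \sqrt{40789}$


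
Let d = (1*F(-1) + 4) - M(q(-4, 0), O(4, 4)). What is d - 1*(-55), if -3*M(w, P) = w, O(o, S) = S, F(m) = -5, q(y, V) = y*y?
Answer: 178/3 ≈ 59.333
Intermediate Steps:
q(y, V) = y**2
M(w, P) = -w/3
d = 13/3 (d = (1*(-5) + 4) - (-1)*(-4)**2/3 = (-5 + 4) - (-1)*16/3 = -1 - 1*(-16/3) = -1 + 16/3 = 13/3 ≈ 4.3333)
d - 1*(-55) = 13/3 - 1*(-55) = 13/3 + 55 = 178/3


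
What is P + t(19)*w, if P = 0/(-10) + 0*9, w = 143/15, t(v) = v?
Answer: 2717/15 ≈ 181.13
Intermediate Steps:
w = 143/15 (w = 143*(1/15) = 143/15 ≈ 9.5333)
P = 0 (P = 0*(-⅒) + 0 = 0 + 0 = 0)
P + t(19)*w = 0 + 19*(143/15) = 0 + 2717/15 = 2717/15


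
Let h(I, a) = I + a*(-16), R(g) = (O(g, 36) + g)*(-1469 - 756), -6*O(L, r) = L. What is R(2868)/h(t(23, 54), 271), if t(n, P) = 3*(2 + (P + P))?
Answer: 2658875/2003 ≈ 1327.4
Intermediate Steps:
t(n, P) = 6 + 6*P (t(n, P) = 3*(2 + 2*P) = 6 + 6*P)
O(L, r) = -L/6
R(g) = -11125*g/6 (R(g) = (-g/6 + g)*(-1469 - 756) = (5*g/6)*(-2225) = -11125*g/6)
h(I, a) = I - 16*a
R(2868)/h(t(23, 54), 271) = (-11125/6*2868)/((6 + 6*54) - 16*271) = -5317750/((6 + 324) - 4336) = -5317750/(330 - 4336) = -5317750/(-4006) = -5317750*(-1/4006) = 2658875/2003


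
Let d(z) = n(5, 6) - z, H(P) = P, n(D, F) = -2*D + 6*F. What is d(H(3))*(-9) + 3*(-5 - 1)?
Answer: -225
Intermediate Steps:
d(z) = 26 - z (d(z) = (-2*5 + 6*6) - z = (-10 + 36) - z = 26 - z)
d(H(3))*(-9) + 3*(-5 - 1) = (26 - 1*3)*(-9) + 3*(-5 - 1) = (26 - 3)*(-9) + 3*(-6) = 23*(-9) - 18 = -207 - 18 = -225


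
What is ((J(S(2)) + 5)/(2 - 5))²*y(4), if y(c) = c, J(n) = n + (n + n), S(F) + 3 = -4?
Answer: 1024/9 ≈ 113.78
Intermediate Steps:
S(F) = -7 (S(F) = -3 - 4 = -7)
J(n) = 3*n (J(n) = n + 2*n = 3*n)
((J(S(2)) + 5)/(2 - 5))²*y(4) = ((3*(-7) + 5)/(2 - 5))²*4 = ((-21 + 5)/(-3))²*4 = (-16*(-⅓))²*4 = (16/3)²*4 = (256/9)*4 = 1024/9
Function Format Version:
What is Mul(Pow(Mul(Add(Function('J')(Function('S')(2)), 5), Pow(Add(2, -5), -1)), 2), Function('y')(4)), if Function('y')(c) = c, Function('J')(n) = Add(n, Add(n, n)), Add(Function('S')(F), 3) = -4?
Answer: Rational(1024, 9) ≈ 113.78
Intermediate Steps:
Function('S')(F) = -7 (Function('S')(F) = Add(-3, -4) = -7)
Function('J')(n) = Mul(3, n) (Function('J')(n) = Add(n, Mul(2, n)) = Mul(3, n))
Mul(Pow(Mul(Add(Function('J')(Function('S')(2)), 5), Pow(Add(2, -5), -1)), 2), Function('y')(4)) = Mul(Pow(Mul(Add(Mul(3, -7), 5), Pow(Add(2, -5), -1)), 2), 4) = Mul(Pow(Mul(Add(-21, 5), Pow(-3, -1)), 2), 4) = Mul(Pow(Mul(-16, Rational(-1, 3)), 2), 4) = Mul(Pow(Rational(16, 3), 2), 4) = Mul(Rational(256, 9), 4) = Rational(1024, 9)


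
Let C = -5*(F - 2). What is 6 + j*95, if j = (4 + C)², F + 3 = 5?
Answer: 1526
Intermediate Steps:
F = 2 (F = -3 + 5 = 2)
C = 0 (C = -5*(2 - 2) = -5*0 = 0)
j = 16 (j = (4 + 0)² = 4² = 16)
6 + j*95 = 6 + 16*95 = 6 + 1520 = 1526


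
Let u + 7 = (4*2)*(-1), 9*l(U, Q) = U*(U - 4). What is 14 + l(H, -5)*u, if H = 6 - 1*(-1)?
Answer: -21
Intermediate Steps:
H = 7 (H = 6 + 1 = 7)
l(U, Q) = U*(-4 + U)/9 (l(U, Q) = (U*(U - 4))/9 = (U*(-4 + U))/9 = U*(-4 + U)/9)
u = -15 (u = -7 + (4*2)*(-1) = -7 + 8*(-1) = -7 - 8 = -15)
14 + l(H, -5)*u = 14 + ((⅑)*7*(-4 + 7))*(-15) = 14 + ((⅑)*7*3)*(-15) = 14 + (7/3)*(-15) = 14 - 35 = -21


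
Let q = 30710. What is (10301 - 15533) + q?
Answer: 25478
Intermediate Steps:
(10301 - 15533) + q = (10301 - 15533) + 30710 = -5232 + 30710 = 25478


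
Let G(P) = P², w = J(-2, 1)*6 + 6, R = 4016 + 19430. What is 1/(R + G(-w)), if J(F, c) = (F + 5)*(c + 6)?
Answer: 1/40870 ≈ 2.4468e-5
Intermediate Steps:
J(F, c) = (5 + F)*(6 + c)
R = 23446
w = 132 (w = (30 + 5*1 + 6*(-2) - 2*1)*6 + 6 = (30 + 5 - 12 - 2)*6 + 6 = 21*6 + 6 = 126 + 6 = 132)
1/(R + G(-w)) = 1/(23446 + (-1*132)²) = 1/(23446 + (-132)²) = 1/(23446 + 17424) = 1/40870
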